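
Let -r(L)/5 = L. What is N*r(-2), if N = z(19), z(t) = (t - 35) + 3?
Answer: -130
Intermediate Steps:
r(L) = -5*L
z(t) = -32 + t (z(t) = (-35 + t) + 3 = -32 + t)
N = -13 (N = -32 + 19 = -13)
N*r(-2) = -(-65)*(-2) = -13*10 = -130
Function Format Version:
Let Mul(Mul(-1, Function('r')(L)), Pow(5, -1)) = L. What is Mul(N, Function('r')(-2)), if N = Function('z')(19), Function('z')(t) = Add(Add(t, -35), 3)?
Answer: -130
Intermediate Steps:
Function('r')(L) = Mul(-5, L)
Function('z')(t) = Add(-32, t) (Function('z')(t) = Add(Add(-35, t), 3) = Add(-32, t))
N = -13 (N = Add(-32, 19) = -13)
Mul(N, Function('r')(-2)) = Mul(-13, Mul(-5, -2)) = Mul(-13, 10) = -130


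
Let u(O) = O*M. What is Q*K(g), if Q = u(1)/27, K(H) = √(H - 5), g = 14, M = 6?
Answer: ⅔ ≈ 0.66667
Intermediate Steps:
u(O) = 6*O (u(O) = O*6 = 6*O)
K(H) = √(-5 + H)
Q = 2/9 (Q = (6*1)/27 = 6*(1/27) = 2/9 ≈ 0.22222)
Q*K(g) = 2*√(-5 + 14)/9 = 2*√9/9 = (2/9)*3 = ⅔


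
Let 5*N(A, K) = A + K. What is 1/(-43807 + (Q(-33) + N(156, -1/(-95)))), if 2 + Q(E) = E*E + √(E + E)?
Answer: -9631660025/411164003089291 - 225625*I*√66/411164003089291 ≈ -2.3425e-5 - 4.458e-9*I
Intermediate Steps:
N(A, K) = A/5 + K/5 (N(A, K) = (A + K)/5 = A/5 + K/5)
Q(E) = -2 + E² + √2*√E (Q(E) = -2 + (E*E + √(E + E)) = -2 + (E² + √(2*E)) = -2 + (E² + √2*√E) = -2 + E² + √2*√E)
1/(-43807 + (Q(-33) + N(156, -1/(-95)))) = 1/(-43807 + ((-2 + (-33)² + √2*√(-33)) + ((⅕)*156 + (-1/(-95))/5))) = 1/(-43807 + ((-2 + 1089 + √2*(I*√33)) + (156/5 + (-1*(-1/95))/5))) = 1/(-43807 + ((-2 + 1089 + I*√66) + (156/5 + (⅕)*(1/95)))) = 1/(-43807 + ((1087 + I*√66) + (156/5 + 1/475))) = 1/(-43807 + ((1087 + I*√66) + 14821/475)) = 1/(-43807 + (531146/475 + I*√66)) = 1/(-20277179/475 + I*√66)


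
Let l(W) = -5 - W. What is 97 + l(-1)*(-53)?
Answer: 309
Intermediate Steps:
97 + l(-1)*(-53) = 97 + (-5 - 1*(-1))*(-53) = 97 + (-5 + 1)*(-53) = 97 - 4*(-53) = 97 + 212 = 309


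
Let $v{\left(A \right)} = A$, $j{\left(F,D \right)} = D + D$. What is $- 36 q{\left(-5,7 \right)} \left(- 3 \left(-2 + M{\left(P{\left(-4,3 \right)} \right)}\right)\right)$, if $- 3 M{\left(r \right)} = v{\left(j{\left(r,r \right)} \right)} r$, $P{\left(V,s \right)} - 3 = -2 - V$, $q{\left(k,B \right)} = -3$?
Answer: $6048$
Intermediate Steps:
$j{\left(F,D \right)} = 2 D$
$P{\left(V,s \right)} = 1 - V$ ($P{\left(V,s \right)} = 3 - \left(2 + V\right) = 1 - V$)
$M{\left(r \right)} = - \frac{2 r^{2}}{3}$ ($M{\left(r \right)} = - \frac{2 r r}{3} = - \frac{2 r^{2}}{3}$)
$- 36 q{\left(-5,7 \right)} \left(- 3 \left(-2 + M{\left(P{\left(-4,3 \right)} \right)}\right)\right) = \left(-36\right) \left(-3\right) \left(- 3 \left(-2 - \frac{2 \left(1 - -4\right)^{2}}{3}\right)\right) = 108 \left(- 3 \left(-2 - \frac{2 \left(1 + 4\right)^{2}}{3}\right)\right) = 108 \left(- 3 \left(-2 - \frac{2 \cdot 5^{2}}{3}\right)\right) = 108 \left(- 3 \left(-2 - \frac{50}{3}\right)\right) = 108 \left(\left(-3\right) \left(- \frac{56}{3}\right)\right) = 108 \cdot 56 = 6048$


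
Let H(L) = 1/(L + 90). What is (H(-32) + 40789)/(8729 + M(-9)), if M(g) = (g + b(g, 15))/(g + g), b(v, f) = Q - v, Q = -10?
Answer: 21291867/4556828 ≈ 4.6725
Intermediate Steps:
b(v, f) = -10 - v
H(L) = 1/(90 + L)
M(g) = -5/g (M(g) = (g + (-10 - g))/(g + g) = -10*1/(2*g) = -5/g)
(H(-32) + 40789)/(8729 + M(-9)) = (1/(90 - 32) + 40789)/(8729 - 5/(-9)) = (1/58 + 40789)/(8729 - 5*(-⅑)) = (1/58 + 40789)/(8729 + 5/9) = 2365763/(58*(78566/9)) = (2365763/58)*(9/78566) = 21291867/4556828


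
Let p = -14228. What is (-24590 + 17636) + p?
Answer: -21182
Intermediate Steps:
(-24590 + 17636) + p = (-24590 + 17636) - 14228 = -6954 - 14228 = -21182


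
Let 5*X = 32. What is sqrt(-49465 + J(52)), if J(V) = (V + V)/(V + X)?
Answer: I*sqrt(263589495)/73 ≈ 222.4*I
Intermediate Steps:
X = 32/5 (X = (1/5)*32 = 32/5 ≈ 6.4000)
J(V) = 2*V/(32/5 + V) (J(V) = (V + V)/(V + 32/5) = (2*V)/(32/5 + V) = 2*V/(32/5 + V))
sqrt(-49465 + J(52)) = sqrt(-49465 + 10*52/(32 + 5*52)) = sqrt(-49465 + 10*52/(32 + 260)) = sqrt(-49465 + 10*52/292) = sqrt(-49465 + 10*52*(1/292)) = sqrt(-49465 + 130/73) = sqrt(-3610815/73) = I*sqrt(263589495)/73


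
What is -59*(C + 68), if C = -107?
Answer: 2301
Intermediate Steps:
-59*(C + 68) = -59*(-107 + 68) = -59*(-39) = 2301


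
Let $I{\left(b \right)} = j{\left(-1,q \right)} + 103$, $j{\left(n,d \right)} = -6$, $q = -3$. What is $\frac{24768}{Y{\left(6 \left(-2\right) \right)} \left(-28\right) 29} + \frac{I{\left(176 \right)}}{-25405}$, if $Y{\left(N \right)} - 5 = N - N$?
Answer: $- \frac{31481243}{5157215} \approx -6.1043$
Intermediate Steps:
$Y{\left(N \right)} = 5$ ($Y{\left(N \right)} = 5 + \left(N - N\right) = 5 + 0 = 5$)
$I{\left(b \right)} = 97$ ($I{\left(b \right)} = -6 + 103 = 97$)
$\frac{24768}{Y{\left(6 \left(-2\right) \right)} \left(-28\right) 29} + \frac{I{\left(176 \right)}}{-25405} = \frac{24768}{5 \left(-28\right) 29} + \frac{97}{-25405} = \frac{24768}{\left(-140\right) 29} + 97 \left(- \frac{1}{25405}\right) = \frac{24768}{-4060} - \frac{97}{25405} = 24768 \left(- \frac{1}{4060}\right) - \frac{97}{25405} = - \frac{6192}{1015} - \frac{97}{25405} = - \frac{31481243}{5157215}$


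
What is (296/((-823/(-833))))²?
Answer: 60795778624/677329 ≈ 89758.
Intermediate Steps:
(296/((-823/(-833))))² = (296/((-823*(-1/833))))² = (296/(823/833))² = (296*(833/823))² = (246568/823)² = 60795778624/677329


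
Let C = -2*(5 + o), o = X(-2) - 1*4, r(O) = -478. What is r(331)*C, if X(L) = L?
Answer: -956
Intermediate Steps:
o = -6 (o = -2 - 1*4 = -2 - 4 = -6)
C = 2 (C = -2*(5 - 6) = -2*(-1) = 2)
r(331)*C = -478*2 = -956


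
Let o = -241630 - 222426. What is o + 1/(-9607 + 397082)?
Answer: -179810098599/387475 ≈ -4.6406e+5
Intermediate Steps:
o = -464056
o + 1/(-9607 + 397082) = -464056 + 1/(-9607 + 397082) = -464056 + 1/387475 = -179810098599/387475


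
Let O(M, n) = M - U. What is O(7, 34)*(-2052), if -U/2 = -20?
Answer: 67716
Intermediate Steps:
U = 40 (U = -2*(-20) = 40)
O(M, n) = -40 + M (O(M, n) = M - 1*40 = M - 40 = -40 + M)
O(7, 34)*(-2052) = (-40 + 7)*(-2052) = -33*(-2052) = 67716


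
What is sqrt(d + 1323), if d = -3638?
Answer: I*sqrt(2315) ≈ 48.114*I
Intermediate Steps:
sqrt(d + 1323) = sqrt(-3638 + 1323) = sqrt(-2315) = I*sqrt(2315)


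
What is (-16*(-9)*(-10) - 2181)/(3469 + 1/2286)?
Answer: -8277606/7930135 ≈ -1.0438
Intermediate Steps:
(-16*(-9)*(-10) - 2181)/(3469 + 1/2286) = (144*(-10) - 2181)/(3469 + 1/2286) = (-1440 - 2181)/(7930135/2286) = -3621*2286/7930135 = -8277606/7930135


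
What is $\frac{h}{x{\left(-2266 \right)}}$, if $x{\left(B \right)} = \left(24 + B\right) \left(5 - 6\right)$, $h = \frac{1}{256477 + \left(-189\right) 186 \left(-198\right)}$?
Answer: $\frac{1}{16180444498} \approx 6.1803 \cdot 10^{-11}$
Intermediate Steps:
$h = \frac{1}{7216969}$ ($h = \frac{1}{256477 - -6960492} = \frac{1}{256477 + 6960492} = \frac{1}{7216969} \approx 1.3856 \cdot 10^{-7}$)
$x{\left(B \right)} = -24 - B$ ($x{\left(B \right)} = \left(24 + B\right) \left(5 - 6\right) = \left(24 + B\right) \left(-1\right) = -24 - B$)
$\frac{h}{x{\left(-2266 \right)}} = \frac{1}{7216969 \left(-24 - -2266\right)} = \frac{1}{7216969 \left(-24 + 2266\right)} = \frac{1}{7216969 \cdot 2242} = \frac{1}{7216969} \cdot \frac{1}{2242} = \frac{1}{16180444498}$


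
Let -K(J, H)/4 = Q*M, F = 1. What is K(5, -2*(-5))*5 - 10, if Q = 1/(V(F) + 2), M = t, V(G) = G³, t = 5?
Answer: -130/3 ≈ -43.333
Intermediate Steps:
M = 5
Q = ⅓ (Q = 1/(1³ + 2) = 1/(1 + 2) = 1/3 = ⅓ ≈ 0.33333)
K(J, H) = -20/3 (K(J, H) = -4*5/3 = -20/3)
K(5, -2*(-5))*5 - 10 = -20/3*5 - 10 = -100/3 - 10 = -130/3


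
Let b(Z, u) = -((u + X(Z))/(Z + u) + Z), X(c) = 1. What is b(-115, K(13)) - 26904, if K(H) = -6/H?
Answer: -40210282/1501 ≈ -26789.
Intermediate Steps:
b(Z, u) = -Z - (1 + u)/(Z + u) (b(Z, u) = -((u + 1)/(Z + u) + Z) = -((1 + u)/(Z + u) + Z) = -(Z + (1 + u)/(Z + u)) = -Z - (1 + u)/(Z + u))
b(-115, K(13)) - 26904 = (-1 - (-6)/13 - 1*(-115)² - 1*(-115)*(-6/13))/(-115 - 6/13) - 26904 = (-1 - (-6)/13 - 1*13225 - 1*(-115)*(-6*1/13))/(-115 - 6*1/13) - 26904 = (-1 - 1*(-6/13) - 13225 - 1*(-115)*(-6/13))/(-115 - 6/13) - 26904 = (-1 + 6/13 - 13225 - 690/13)/(-1501/13) - 26904 = -13/1501*(-172622/13) - 26904 = 172622/1501 - 26904 = -40210282/1501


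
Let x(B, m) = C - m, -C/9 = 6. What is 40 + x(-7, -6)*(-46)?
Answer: 2248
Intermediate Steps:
C = -54 (C = -9*6 = -54)
x(B, m) = -54 - m
40 + x(-7, -6)*(-46) = 40 + (-54 - 1*(-6))*(-46) = 40 + (-54 + 6)*(-46) = 40 - 48*(-46) = 40 + 2208 = 2248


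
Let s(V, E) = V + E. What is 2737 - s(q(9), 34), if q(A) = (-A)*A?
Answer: 2784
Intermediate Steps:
q(A) = -A²
s(V, E) = E + V
2737 - s(q(9), 34) = 2737 - (34 - 1*9²) = 2737 - (34 - 1*81) = 2737 - (34 - 81) = 2737 - 1*(-47) = 2737 + 47 = 2784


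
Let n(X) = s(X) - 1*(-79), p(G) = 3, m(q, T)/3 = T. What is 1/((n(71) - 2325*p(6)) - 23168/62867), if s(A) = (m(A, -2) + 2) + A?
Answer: -62867/429341911 ≈ -0.00014643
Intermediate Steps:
m(q, T) = 3*T
s(A) = -4 + A (s(A) = (3*(-2) + 2) + A = (-6 + 2) + A = -4 + A)
n(X) = 75 + X (n(X) = (-4 + X) - 1*(-79) = (-4 + X) + 79 = 75 + X)
1/((n(71) - 2325*p(6)) - 23168/62867) = 1/(((75 + 71) - 2325*3) - 23168/62867) = 1/((146 - 6975) - 23168*1/62867) = 1/(-6829 - 23168/62867) = 1/(-429341911/62867) = -62867/429341911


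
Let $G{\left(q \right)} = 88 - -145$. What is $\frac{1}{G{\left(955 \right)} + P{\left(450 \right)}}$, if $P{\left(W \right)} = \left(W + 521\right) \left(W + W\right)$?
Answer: $\frac{1}{874133} \approx 1.144 \cdot 10^{-6}$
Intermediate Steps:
$P{\left(W \right)} = 2 W \left(521 + W\right)$ ($P{\left(W \right)} = \left(521 + W\right) 2 W = 2 W \left(521 + W\right)$)
$G{\left(q \right)} = 233$ ($G{\left(q \right)} = 88 + 145 = 233$)
$\frac{1}{G{\left(955 \right)} + P{\left(450 \right)}} = \frac{1}{233 + 2 \cdot 450 \left(521 + 450\right)} = \frac{1}{233 + 2 \cdot 450 \cdot 971} = \frac{1}{233 + 873900} = \frac{1}{874133}$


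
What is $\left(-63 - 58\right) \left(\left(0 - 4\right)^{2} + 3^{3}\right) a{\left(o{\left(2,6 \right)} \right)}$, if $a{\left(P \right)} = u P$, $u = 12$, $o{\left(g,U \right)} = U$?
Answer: $-374616$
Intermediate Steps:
$a{\left(P \right)} = 12 P$
$\left(-63 - 58\right) \left(\left(0 - 4\right)^{2} + 3^{3}\right) a{\left(o{\left(2,6 \right)} \right)} = \left(-63 - 58\right) \left(\left(0 - 4\right)^{2} + 3^{3}\right) 12 \cdot 6 = - 121 \left(\left(-4\right)^{2} + 27\right) 72 = - 121 \left(16 + 27\right) 72 = \left(-121\right) 43 \cdot 72 = \left(-5203\right) 72 = -374616$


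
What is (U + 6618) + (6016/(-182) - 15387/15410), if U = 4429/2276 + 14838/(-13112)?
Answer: 374409985542711/56860073270 ≈ 6584.8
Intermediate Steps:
U = 759430/932591 (U = 4429*(1/2276) + 14838*(-1/13112) = 4429/2276 - 7419/6556 = 759430/932591 ≈ 0.81432)
(U + 6618) + (6016/(-182) - 15387/15410) = (759430/932591 + 6618) + (6016/(-182) - 15387/15410) = 6172646668/932591 + (6016*(-1/182) - 15387*1/15410) = 6172646668/932591 + (-3008/91 - 669/670) = 6172646668/932591 - 2076239/60970 = 374409985542711/56860073270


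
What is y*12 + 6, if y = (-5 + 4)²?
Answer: 18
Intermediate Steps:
y = 1 (y = (-1)² = 1)
y*12 + 6 = 1*12 + 6 = 12 + 6 = 18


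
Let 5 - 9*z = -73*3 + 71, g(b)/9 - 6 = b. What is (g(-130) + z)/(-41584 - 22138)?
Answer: 1099/63722 ≈ 0.017247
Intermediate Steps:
g(b) = 54 + 9*b
z = 17 (z = 5/9 - (-73*3 + 71)/9 = 5/9 - (-219 + 71)/9 = 5/9 - 1/9*(-148) = 5/9 + 148/9 = 17)
(g(-130) + z)/(-41584 - 22138) = ((54 + 9*(-130)) + 17)/(-41584 - 22138) = ((54 - 1170) + 17)/(-63722) = (-1116 + 17)*(-1/63722) = -1099*(-1/63722) = 1099/63722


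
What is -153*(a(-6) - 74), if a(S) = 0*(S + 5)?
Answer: 11322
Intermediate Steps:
a(S) = 0 (a(S) = 0*(5 + S) = 0)
-153*(a(-6) - 74) = -153*(0 - 74) = -153*(-74) = 11322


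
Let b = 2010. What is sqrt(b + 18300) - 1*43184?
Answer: -43184 + sqrt(20310) ≈ -43042.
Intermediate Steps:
sqrt(b + 18300) - 1*43184 = sqrt(2010 + 18300) - 1*43184 = sqrt(20310) - 43184 = -43184 + sqrt(20310)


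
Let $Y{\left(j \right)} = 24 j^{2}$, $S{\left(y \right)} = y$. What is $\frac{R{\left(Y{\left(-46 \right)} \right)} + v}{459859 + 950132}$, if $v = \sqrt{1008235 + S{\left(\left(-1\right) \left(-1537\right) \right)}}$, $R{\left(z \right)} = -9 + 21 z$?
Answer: $\frac{355485}{469997} + \frac{2 \sqrt{252443}}{1409991} \approx 0.75707$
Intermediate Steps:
$v = 2 \sqrt{252443}$ ($v = \sqrt{1008235 - -1537} = \sqrt{1008235 + 1537} = \sqrt{1009772} = 2 \sqrt{252443} \approx 1004.9$)
$\frac{R{\left(Y{\left(-46 \right)} \right)} + v}{459859 + 950132} = \frac{\left(-9 + 21 \cdot 24 \left(-46\right)^{2}\right) + 2 \sqrt{252443}}{459859 + 950132} = \frac{\left(-9 + 21 \cdot 24 \cdot 2116\right) + 2 \sqrt{252443}}{1409991} = \left(\left(-9 + 21 \cdot 50784\right) + 2 \sqrt{252443}\right) \frac{1}{1409991} = \left(\left(-9 + 1066464\right) + 2 \sqrt{252443}\right) \frac{1}{1409991} = \left(1066455 + 2 \sqrt{252443}\right) \frac{1}{1409991} = \frac{355485}{469997} + \frac{2 \sqrt{252443}}{1409991}$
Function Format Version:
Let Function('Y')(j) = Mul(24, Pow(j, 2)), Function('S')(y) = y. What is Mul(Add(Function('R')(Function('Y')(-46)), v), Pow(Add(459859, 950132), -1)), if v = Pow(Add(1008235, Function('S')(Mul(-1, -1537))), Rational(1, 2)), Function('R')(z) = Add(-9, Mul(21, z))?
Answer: Add(Rational(355485, 469997), Mul(Rational(2, 1409991), Pow(252443, Rational(1, 2)))) ≈ 0.75707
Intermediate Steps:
v = Mul(2, Pow(252443, Rational(1, 2))) (v = Pow(Add(1008235, Mul(-1, -1537)), Rational(1, 2)) = Pow(Add(1008235, 1537), Rational(1, 2)) = Pow(1009772, Rational(1, 2)) = Mul(2, Pow(252443, Rational(1, 2))) ≈ 1004.9)
Mul(Add(Function('R')(Function('Y')(-46)), v), Pow(Add(459859, 950132), -1)) = Mul(Add(Add(-9, Mul(21, Mul(24, Pow(-46, 2)))), Mul(2, Pow(252443, Rational(1, 2)))), Pow(Add(459859, 950132), -1)) = Mul(Add(Add(-9, Mul(21, Mul(24, 2116))), Mul(2, Pow(252443, Rational(1, 2)))), Pow(1409991, -1)) = Mul(Add(Add(-9, Mul(21, 50784)), Mul(2, Pow(252443, Rational(1, 2)))), Rational(1, 1409991)) = Mul(Add(Add(-9, 1066464), Mul(2, Pow(252443, Rational(1, 2)))), Rational(1, 1409991)) = Mul(Add(1066455, Mul(2, Pow(252443, Rational(1, 2)))), Rational(1, 1409991)) = Add(Rational(355485, 469997), Mul(Rational(2, 1409991), Pow(252443, Rational(1, 2))))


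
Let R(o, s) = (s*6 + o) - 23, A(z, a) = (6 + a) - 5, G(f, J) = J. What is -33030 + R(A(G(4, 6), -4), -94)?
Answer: -33620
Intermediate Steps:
A(z, a) = 1 + a
R(o, s) = -23 + o + 6*s (R(o, s) = (6*s + o) - 23 = (o + 6*s) - 23 = -23 + o + 6*s)
-33030 + R(A(G(4, 6), -4), -94) = -33030 + (-23 + (1 - 4) + 6*(-94)) = -33030 + (-23 - 3 - 564) = -33030 - 590 = -33620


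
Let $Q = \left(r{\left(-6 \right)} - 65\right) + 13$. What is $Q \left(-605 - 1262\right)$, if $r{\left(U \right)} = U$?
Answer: $108286$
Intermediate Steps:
$Q = -58$ ($Q = \left(-6 - 65\right) + 13 = -71 + 13 = -58$)
$Q \left(-605 - 1262\right) = - 58 \left(-605 - 1262\right) = \left(-58\right) \left(-1867\right) = 108286$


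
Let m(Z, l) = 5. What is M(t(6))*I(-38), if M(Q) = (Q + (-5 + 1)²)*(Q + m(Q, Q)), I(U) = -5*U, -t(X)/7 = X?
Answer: 182780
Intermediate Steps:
t(X) = -7*X
M(Q) = (5 + Q)*(16 + Q) (M(Q) = (Q + (-5 + 1)²)*(Q + 5) = (Q + (-4)²)*(5 + Q) = (Q + 16)*(5 + Q) = (16 + Q)*(5 + Q) = (5 + Q)*(16 + Q))
M(t(6))*I(-38) = (80 + (-7*6)² + 21*(-7*6))*(-5*(-38)) = (80 + (-42)² + 21*(-42))*190 = (80 + 1764 - 882)*190 = 962*190 = 182780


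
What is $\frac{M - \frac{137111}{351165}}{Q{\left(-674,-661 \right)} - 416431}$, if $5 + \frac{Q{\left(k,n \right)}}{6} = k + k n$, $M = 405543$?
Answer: $\frac{142412370484}{791026904535} \approx 0.18003$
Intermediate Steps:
$Q{\left(k,n \right)} = -30 + 6 k + 6 k n$ ($Q{\left(k,n \right)} = -30 + 6 \left(k + k n\right) = -30 + \left(6 k + 6 k n\right) = -30 + 6 k + 6 k n$)
$\frac{M - \frac{137111}{351165}}{Q{\left(-674,-661 \right)} - 416431} = \frac{405543 - \frac{137111}{351165}}{\left(-30 + 6 \left(-674\right) + 6 \left(-674\right) \left(-661\right)\right) - 416431} = \frac{405543 - \frac{137111}{351165}}{\left(-30 - 4044 + 2673084\right) - 416431} = \frac{405543 - \frac{137111}{351165}}{2669010 - 416431} = \frac{142412370484}{351165 \cdot 2252579} = \frac{142412370484}{351165} \cdot \frac{1}{2252579} = \frac{142412370484}{791026904535}$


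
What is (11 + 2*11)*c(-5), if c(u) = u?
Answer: -165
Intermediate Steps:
(11 + 2*11)*c(-5) = (11 + 2*11)*(-5) = (11 + 22)*(-5) = 33*(-5) = -165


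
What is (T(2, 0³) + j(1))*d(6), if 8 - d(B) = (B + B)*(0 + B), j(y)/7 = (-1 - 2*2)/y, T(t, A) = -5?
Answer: 2560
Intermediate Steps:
j(y) = -35/y (j(y) = 7*((-1 - 2*2)/y) = 7*((-1 - 4)/y) = 7*(-5/y) = -35/y)
d(B) = 8 - 2*B² (d(B) = 8 - (B + B)*(0 + B) = 8 - 2*B*B = 8 - 2*B²)
(T(2, 0³) + j(1))*d(6) = (-5 - 35/1)*(8 - 2*6²) = (-5 - 35*1)*(8 - 2*36) = (-5 - 35)*(8 - 72) = -40*(-64) = 2560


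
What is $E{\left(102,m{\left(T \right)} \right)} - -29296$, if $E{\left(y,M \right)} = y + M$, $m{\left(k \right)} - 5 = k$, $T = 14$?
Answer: $29417$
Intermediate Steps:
$m{\left(k \right)} = 5 + k$
$E{\left(y,M \right)} = M + y$
$E{\left(102,m{\left(T \right)} \right)} - -29296 = \left(\left(5 + 14\right) + 102\right) - -29296 = \left(19 + 102\right) + 29296 = 121 + 29296 = 29417$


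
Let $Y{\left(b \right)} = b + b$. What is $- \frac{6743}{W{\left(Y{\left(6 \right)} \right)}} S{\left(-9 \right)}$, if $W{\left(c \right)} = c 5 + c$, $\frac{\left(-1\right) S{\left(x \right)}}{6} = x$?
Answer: $- \frac{20229}{4} \approx -5057.3$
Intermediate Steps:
$S{\left(x \right)} = - 6 x$
$Y{\left(b \right)} = 2 b$
$W{\left(c \right)} = 6 c$ ($W{\left(c \right)} = 5 c + c = 6 c$)
$- \frac{6743}{W{\left(Y{\left(6 \right)} \right)}} S{\left(-9 \right)} = - \frac{6743}{6 \cdot 2 \cdot 6} \left(\left(-6\right) \left(-9\right)\right) = - \frac{6743}{6 \cdot 12} \cdot 54 = - \frac{6743}{72} \cdot 54 = \left(-6743\right) \frac{1}{72} \cdot 54 = \left(- \frac{6743}{72}\right) 54 = - \frac{20229}{4}$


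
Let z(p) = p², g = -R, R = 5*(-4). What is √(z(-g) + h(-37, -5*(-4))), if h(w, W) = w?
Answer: 11*√3 ≈ 19.053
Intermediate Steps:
R = -20
g = 20 (g = -1*(-20) = 20)
√(z(-g) + h(-37, -5*(-4))) = √((-1*20)² - 37) = √((-20)² - 37) = √(400 - 37) = √363 = 11*√3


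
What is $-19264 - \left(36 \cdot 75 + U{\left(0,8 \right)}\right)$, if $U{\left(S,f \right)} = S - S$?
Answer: $-21964$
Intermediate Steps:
$U{\left(S,f \right)} = 0$
$-19264 - \left(36 \cdot 75 + U{\left(0,8 \right)}\right) = -19264 - \left(36 \cdot 75 + 0\right) = -19264 - \left(2700 + 0\right) = -19264 - 2700 = -21964$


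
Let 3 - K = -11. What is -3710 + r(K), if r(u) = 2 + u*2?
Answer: -3680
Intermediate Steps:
K = 14 (K = 3 - 1*(-11) = 3 + 11 = 14)
r(u) = 2 + 2*u
-3710 + r(K) = -3710 + (2 + 2*14) = -3710 + (2 + 28) = -3710 + 30 = -3680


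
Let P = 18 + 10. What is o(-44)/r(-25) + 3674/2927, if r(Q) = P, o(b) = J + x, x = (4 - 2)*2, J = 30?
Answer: 101195/40978 ≈ 2.4695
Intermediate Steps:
x = 4 (x = 2*2 = 4)
o(b) = 34 (o(b) = 30 + 4 = 34)
P = 28
r(Q) = 28
o(-44)/r(-25) + 3674/2927 = 34/28 + 3674/2927 = 34*(1/28) + 3674*(1/2927) = 17/14 + 3674/2927 = 101195/40978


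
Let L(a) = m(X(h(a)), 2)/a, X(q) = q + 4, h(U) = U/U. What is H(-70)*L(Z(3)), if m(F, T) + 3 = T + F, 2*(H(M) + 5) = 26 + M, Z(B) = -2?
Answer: 54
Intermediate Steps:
H(M) = 8 + M/2 (H(M) = -5 + (26 + M)/2 = -5 + (13 + M/2) = 8 + M/2)
h(U) = 1
X(q) = 4 + q
m(F, T) = -3 + F + T (m(F, T) = -3 + (T + F) = -3 + (F + T) = -3 + F + T)
L(a) = 4/a (L(a) = (-3 + (4 + 1) + 2)/a = (-3 + 5 + 2)/a = 4/a)
H(-70)*L(Z(3)) = (8 + (1/2)*(-70))*(4/(-2)) = (8 - 35)*(4*(-1/2)) = -27*(-2) = 54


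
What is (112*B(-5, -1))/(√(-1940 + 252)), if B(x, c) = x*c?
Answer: -140*I*√422/211 ≈ -13.63*I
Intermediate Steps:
B(x, c) = c*x
(112*B(-5, -1))/(√(-1940 + 252)) = (112*(-1*(-5)))/(√(-1940 + 252)) = (112*5)/(√(-1688)) = 560/((2*I*√422)) = 560*(-I*√422/844) = -140*I*√422/211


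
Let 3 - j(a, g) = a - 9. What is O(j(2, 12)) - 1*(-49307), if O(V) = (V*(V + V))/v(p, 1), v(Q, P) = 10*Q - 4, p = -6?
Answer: 394431/8 ≈ 49304.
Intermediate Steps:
j(a, g) = 12 - a (j(a, g) = 3 - (a - 9) = 3 - (-9 + a) = 3 + (9 - a) = 12 - a)
v(Q, P) = -4 + 10*Q
O(V) = -V**2/32 (O(V) = (V*(V + V))/(-4 + 10*(-6)) = (V*(2*V))/(-4 - 60) = (2*V**2)/(-64) = (2*V**2)*(-1/64) = -V**2/32)
O(j(2, 12)) - 1*(-49307) = -(12 - 1*2)**2/32 - 1*(-49307) = -(12 - 2)**2/32 + 49307 = -1/32*10**2 + 49307 = -1/32*100 + 49307 = -25/8 + 49307 = 394431/8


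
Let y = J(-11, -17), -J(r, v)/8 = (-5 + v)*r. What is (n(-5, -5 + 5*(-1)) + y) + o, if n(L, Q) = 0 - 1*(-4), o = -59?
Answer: -1991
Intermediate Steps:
J(r, v) = -8*r*(-5 + v) (J(r, v) = -8*(-5 + v)*r = -8*r*(-5 + v))
y = -1936 (y = 8*(-11)*(5 - 1*(-17)) = 8*(-11)*(5 + 17) = 8*(-11)*22 = -1936)
n(L, Q) = 4 (n(L, Q) = 0 + 4 = 4)
(n(-5, -5 + 5*(-1)) + y) + o = (4 - 1936) - 59 = -1932 - 59 = -1991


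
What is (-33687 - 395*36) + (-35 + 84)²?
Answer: -45506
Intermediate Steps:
(-33687 - 395*36) + (-35 + 84)² = (-33687 - 14220) + 49² = -47907 + 2401 = -45506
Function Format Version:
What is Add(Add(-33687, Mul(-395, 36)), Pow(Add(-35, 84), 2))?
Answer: -45506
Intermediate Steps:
Add(Add(-33687, Mul(-395, 36)), Pow(Add(-35, 84), 2)) = Add(Add(-33687, -14220), Pow(49, 2)) = Add(-47907, 2401) = -45506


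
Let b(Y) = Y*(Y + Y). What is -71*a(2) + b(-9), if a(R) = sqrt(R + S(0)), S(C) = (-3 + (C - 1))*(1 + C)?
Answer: 162 - 71*I*sqrt(2) ≈ 162.0 - 100.41*I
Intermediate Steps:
S(C) = (1 + C)*(-4 + C) (S(C) = (-3 + (-1 + C))*(1 + C) = (-4 + C)*(1 + C) = (1 + C)*(-4 + C))
a(R) = sqrt(-4 + R) (a(R) = sqrt(R + (-4 + 0**2 - 3*0)) = sqrt(R + (-4 + 0 + 0)) = sqrt(R - 4) = sqrt(-4 + R))
b(Y) = 2*Y**2 (b(Y) = Y*(2*Y) = 2*Y**2)
-71*a(2) + b(-9) = -71*sqrt(-4 + 2) + 2*(-9)**2 = -71*I*sqrt(2) + 2*81 = -71*I*sqrt(2) + 162 = 162 - 71*I*sqrt(2)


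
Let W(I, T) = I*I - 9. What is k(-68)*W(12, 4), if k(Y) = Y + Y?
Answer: -18360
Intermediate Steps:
W(I, T) = -9 + I² (W(I, T) = I² - 9 = -9 + I²)
k(Y) = 2*Y
k(-68)*W(12, 4) = (2*(-68))*(-9 + 12²) = -136*(-9 + 144) = -136*135 = -18360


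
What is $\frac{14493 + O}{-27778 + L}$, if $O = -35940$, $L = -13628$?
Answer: $\frac{7149}{13802} \approx 0.51797$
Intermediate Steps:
$\frac{14493 + O}{-27778 + L} = \frac{14493 - 35940}{-27778 - 13628} = - \frac{21447}{-41406} = \left(-21447\right) \left(- \frac{1}{41406}\right) = \frac{7149}{13802}$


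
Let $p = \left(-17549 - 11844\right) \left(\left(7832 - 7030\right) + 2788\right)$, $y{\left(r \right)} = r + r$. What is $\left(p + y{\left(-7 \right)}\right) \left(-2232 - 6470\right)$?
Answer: $918242732568$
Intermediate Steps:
$y{\left(r \right)} = 2 r$
$p = -105520870$ ($p = - 29393 \left(802 + 2788\right) = \left(-29393\right) 3590 = -105520870$)
$\left(p + y{\left(-7 \right)}\right) \left(-2232 - 6470\right) = \left(-105520870 + 2 \left(-7\right)\right) \left(-2232 - 6470\right) = \left(-105520870 - 14\right) \left(-8702\right) = \left(-105520884\right) \left(-8702\right) = 918242732568$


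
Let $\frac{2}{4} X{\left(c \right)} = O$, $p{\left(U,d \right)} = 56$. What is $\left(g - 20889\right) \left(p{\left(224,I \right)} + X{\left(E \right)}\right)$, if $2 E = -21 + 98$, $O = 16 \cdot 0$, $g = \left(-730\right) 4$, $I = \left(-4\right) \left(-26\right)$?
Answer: $-1333304$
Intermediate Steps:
$I = 104$
$g = -2920$
$O = 0$
$E = \frac{77}{2}$ ($E = \frac{-21 + 98}{2} = \frac{1}{2} \cdot 77 = \frac{77}{2} \approx 38.5$)
$X{\left(c \right)} = 0$ ($X{\left(c \right)} = 2 \cdot 0 = 0$)
$\left(g - 20889\right) \left(p{\left(224,I \right)} + X{\left(E \right)}\right) = \left(-2920 - 20889\right) \left(56 + 0\right) = \left(-23809\right) 56 = -1333304$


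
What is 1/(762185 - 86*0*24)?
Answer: 1/762185 ≈ 1.3120e-6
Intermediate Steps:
1/(762185 - 86*0*24) = 1/(762185 + 0*24) = 1/(762185 + 0) = 1/762185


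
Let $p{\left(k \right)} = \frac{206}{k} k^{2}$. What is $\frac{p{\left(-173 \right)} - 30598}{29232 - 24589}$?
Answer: $- \frac{66236}{4643} \approx -14.266$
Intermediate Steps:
$p{\left(k \right)} = 206 k$
$\frac{p{\left(-173 \right)} - 30598}{29232 - 24589} = \frac{206 \left(-173\right) - 30598}{29232 - 24589} = \frac{-35638 - 30598}{4643} = \left(-66236\right) \frac{1}{4643} = - \frac{66236}{4643}$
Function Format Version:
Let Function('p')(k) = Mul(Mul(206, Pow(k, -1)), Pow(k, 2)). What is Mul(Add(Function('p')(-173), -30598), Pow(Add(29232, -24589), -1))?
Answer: Rational(-66236, 4643) ≈ -14.266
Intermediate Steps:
Function('p')(k) = Mul(206, k)
Mul(Add(Function('p')(-173), -30598), Pow(Add(29232, -24589), -1)) = Mul(Add(Mul(206, -173), -30598), Pow(Add(29232, -24589), -1)) = Mul(Add(-35638, -30598), Pow(4643, -1)) = Mul(-66236, Rational(1, 4643)) = Rational(-66236, 4643)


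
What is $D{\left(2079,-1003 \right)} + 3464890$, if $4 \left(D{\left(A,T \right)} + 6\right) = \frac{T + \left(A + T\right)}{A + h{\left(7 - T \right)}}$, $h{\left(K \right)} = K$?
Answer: $\frac{42812106777}{12356} \approx 3.4649 \cdot 10^{6}$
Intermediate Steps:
$D{\left(A,T \right)} = -6 + \frac{A + 2 T}{4 \left(7 + A - T\right)}$ ($D{\left(A,T \right)} = -6 + \frac{\left(T + \left(A + T\right)\right) \frac{1}{A - \left(-7 + T\right)}}{4} = -6 + \frac{\left(A + 2 T\right) \frac{1}{7 + A - T}}{4} = -6 + \frac{\frac{1}{7 + A - T} \left(A + 2 T\right)}{4} = -6 + \frac{A + 2 T}{4 \left(7 + A - T\right)}$)
$D{\left(2079,-1003 \right)} + 3464890 = \frac{-168 - 47817 + 26 \left(-1003\right)}{4 \left(7 + 2079 - -1003\right)} + 3464890 = \frac{-168 - 47817 - 26078}{4 \left(7 + 2079 + 1003\right)} + 3464890 = \frac{1}{4} \cdot \frac{1}{3089} \left(-74063\right) + 3464890 = - \frac{74063}{12356} + 3464890 = \frac{42812106777}{12356}$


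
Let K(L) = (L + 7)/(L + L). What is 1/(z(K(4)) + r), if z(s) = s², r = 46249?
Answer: 64/2960057 ≈ 2.1621e-5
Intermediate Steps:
K(L) = (7 + L)/(2*L) (K(L) = (7 + L)/((2*L)) = (7 + L)*(1/(2*L)) = (7 + L)/(2*L))
1/(z(K(4)) + r) = 1/(((½)*(7 + 4)/4)² + 46249) = 1/(((½)*(¼)*11)² + 46249) = 1/((11/8)² + 46249) = 1/(121/64 + 46249) = 1/(2960057/64) = 64/2960057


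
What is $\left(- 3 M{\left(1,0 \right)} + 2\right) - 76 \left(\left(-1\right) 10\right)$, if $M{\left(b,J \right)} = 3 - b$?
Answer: $756$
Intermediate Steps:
$\left(- 3 M{\left(1,0 \right)} + 2\right) - 76 \left(\left(-1\right) 10\right) = \left(- 3 \left(3 - 1\right) + 2\right) - 76 \left(\left(-1\right) 10\right) = \left(- 3 \left(3 - 1\right) + 2\right) - -760 = \left(\left(-3\right) 2 + 2\right) + 760 = \left(-6 + 2\right) + 760 = -4 + 760 = 756$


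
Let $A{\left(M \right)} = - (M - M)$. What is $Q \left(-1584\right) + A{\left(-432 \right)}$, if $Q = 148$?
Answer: $-234432$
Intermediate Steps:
$A{\left(M \right)} = 0$ ($A{\left(M \right)} = \left(-1\right) 0 = 0$)
$Q \left(-1584\right) + A{\left(-432 \right)} = 148 \left(-1584\right) + 0 = -234432 + 0 = -234432$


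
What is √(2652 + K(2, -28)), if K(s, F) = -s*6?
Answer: 4*√165 ≈ 51.381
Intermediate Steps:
K(s, F) = -6*s
√(2652 + K(2, -28)) = √(2652 - 6*2) = √(2652 - 12) = √2640 = 4*√165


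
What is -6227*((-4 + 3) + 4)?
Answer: -18681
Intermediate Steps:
-6227*((-4 + 3) + 4) = -6227*(-1 + 4) = -6227*3 = -18681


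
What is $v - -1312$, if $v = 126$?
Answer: $1438$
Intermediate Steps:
$v - -1312 = 126 - -1312 = 126 + 1312 = 1438$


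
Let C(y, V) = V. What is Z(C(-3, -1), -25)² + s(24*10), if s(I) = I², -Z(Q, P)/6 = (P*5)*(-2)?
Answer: 2307600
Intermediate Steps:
Z(Q, P) = 60*P (Z(Q, P) = -6*P*5*(-2) = -6*5*P*(-2) = -(-60)*P = 60*P)
Z(C(-3, -1), -25)² + s(24*10) = (60*(-25))² + (24*10)² = (-1500)² + 240² = 2250000 + 57600 = 2307600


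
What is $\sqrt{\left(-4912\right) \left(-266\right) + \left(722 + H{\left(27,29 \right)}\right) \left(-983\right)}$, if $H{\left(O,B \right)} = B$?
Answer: $3 \sqrt{63151} \approx 753.9$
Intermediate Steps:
$\sqrt{\left(-4912\right) \left(-266\right) + \left(722 + H{\left(27,29 \right)}\right) \left(-983\right)} = \sqrt{\left(-4912\right) \left(-266\right) + \left(722 + 29\right) \left(-983\right)} = \sqrt{1306592 + 751 \left(-983\right)} = \sqrt{1306592 - 738233} = \sqrt{568359} = 3 \sqrt{63151}$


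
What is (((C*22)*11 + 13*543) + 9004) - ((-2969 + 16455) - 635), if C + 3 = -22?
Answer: -2838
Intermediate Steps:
C = -25 (C = -3 - 22 = -25)
(((C*22)*11 + 13*543) + 9004) - ((-2969 + 16455) - 635) = ((-25*22*11 + 13*543) + 9004) - ((-2969 + 16455) - 635) = ((-550*11 + 7059) + 9004) - (13486 - 635) = ((-6050 + 7059) + 9004) - 1*12851 = (1009 + 9004) - 12851 = 10013 - 12851 = -2838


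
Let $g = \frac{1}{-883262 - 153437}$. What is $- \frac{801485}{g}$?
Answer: $830898698015$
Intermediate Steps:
$g = - \frac{1}{1036699}$ ($g = \frac{1}{-1036699} = - \frac{1}{1036699} \approx -9.646 \cdot 10^{-7}$)
$- \frac{801485}{g} = - \frac{801485}{- \frac{1}{1036699}} = \left(-801485\right) \left(-1036699\right) = 830898698015$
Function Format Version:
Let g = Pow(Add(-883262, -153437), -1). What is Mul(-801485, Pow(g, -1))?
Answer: 830898698015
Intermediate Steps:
g = Rational(-1, 1036699) (g = Pow(-1036699, -1) = Rational(-1, 1036699) ≈ -9.6460e-7)
Mul(-801485, Pow(g, -1)) = Mul(-801485, Pow(Rational(-1, 1036699), -1)) = Mul(-801485, -1036699) = 830898698015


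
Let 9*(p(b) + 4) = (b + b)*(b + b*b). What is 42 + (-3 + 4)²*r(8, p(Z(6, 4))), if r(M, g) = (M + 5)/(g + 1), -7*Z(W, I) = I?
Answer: 8841/235 ≈ 37.621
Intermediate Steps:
Z(W, I) = -I/7
p(b) = -4 + 2*b*(b + b²)/9 (p(b) = -4 + ((b + b)*(b + b*b))/9 = -4 + ((2*b)*(b + b²))/9 = -4 + (2*b*(b + b²))/9 = -4 + 2*b*(b + b²)/9)
r(M, g) = (5 + M)/(1 + g)
42 + (-3 + 4)²*r(8, p(Z(6, 4))) = 42 + (-3 + 4)²*((5 + 8)/(1 + (-4 + 2*(-⅐*4)²/9 + 2*(-⅐*4)³/9))) = 42 + 1²*(13/(1 + (-4 + 2*(-4/7)²/9 + 2*(-4/7)³/9))) = 42 + 1*(13/(1 + (-4 + (2/9)*(16/49) + (2/9)*(-64/343)))) = 42 + 1*(13/(1 + (-4 + 32/441 - 128/3087))) = 42 + 1*(13/(1 - 4084/1029)) = 42 + 1*(13/(-3055/1029)) = 42 + 1*(-1029/3055*13) = 42 + 1*(-1029/235) = 42 - 1029/235 = 8841/235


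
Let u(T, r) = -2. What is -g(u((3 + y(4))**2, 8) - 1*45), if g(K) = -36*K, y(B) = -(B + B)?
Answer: -1692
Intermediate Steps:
y(B) = -2*B
-g(u((3 + y(4))**2, 8) - 1*45) = -(-36)*(-2 - 1*45) = -(-36)*(-2 - 45) = -(-36)*(-47) = -1*1692 = -1692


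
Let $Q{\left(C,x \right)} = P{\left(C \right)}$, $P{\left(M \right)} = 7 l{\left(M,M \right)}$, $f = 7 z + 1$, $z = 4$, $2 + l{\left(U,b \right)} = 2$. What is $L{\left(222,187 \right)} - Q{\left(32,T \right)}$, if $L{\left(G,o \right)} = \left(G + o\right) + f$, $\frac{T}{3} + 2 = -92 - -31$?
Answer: $438$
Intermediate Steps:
$l{\left(U,b \right)} = 0$ ($l{\left(U,b \right)} = -2 + 2 = 0$)
$T = -189$ ($T = -6 + 3 \left(-92 - -31\right) = -6 + 3 \left(-92 + 31\right) = -6 + 3 \left(-61\right) = -6 - 183 = -189$)
$f = 29$ ($f = 7 \cdot 4 + 1 = 28 + 1 = 29$)
$P{\left(M \right)} = 0$ ($P{\left(M \right)} = 7 \cdot 0 = 0$)
$Q{\left(C,x \right)} = 0$
$L{\left(G,o \right)} = 29 + G + o$ ($L{\left(G,o \right)} = \left(G + o\right) + 29 = 29 + G + o$)
$L{\left(222,187 \right)} - Q{\left(32,T \right)} = \left(29 + 222 + 187\right) - 0 = 438 + 0 = 438$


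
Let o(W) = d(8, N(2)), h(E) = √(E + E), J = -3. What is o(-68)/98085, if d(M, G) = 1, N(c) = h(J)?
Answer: 1/98085 ≈ 1.0195e-5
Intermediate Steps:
h(E) = √2*√E (h(E) = √(2*E) = √2*√E)
N(c) = I*√6 (N(c) = √2*√(-3) = √2*(I*√3) = I*√6)
o(W) = 1
o(-68)/98085 = 1/98085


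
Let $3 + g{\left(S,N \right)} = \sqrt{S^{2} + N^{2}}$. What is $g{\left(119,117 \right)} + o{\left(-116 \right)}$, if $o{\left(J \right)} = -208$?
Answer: $-211 + 5 \sqrt{1114} \approx -44.117$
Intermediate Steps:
$g{\left(S,N \right)} = -3 + \sqrt{N^{2} + S^{2}}$ ($g{\left(S,N \right)} = -3 + \sqrt{S^{2} + N^{2}} = -3 + \sqrt{N^{2} + S^{2}}$)
$g{\left(119,117 \right)} + o{\left(-116 \right)} = \left(-3 + \sqrt{117^{2} + 119^{2}}\right) - 208 = \left(-3 + \sqrt{13689 + 14161}\right) - 208 = \left(-3 + \sqrt{27850}\right) - 208 = \left(-3 + 5 \sqrt{1114}\right) - 208 = -211 + 5 \sqrt{1114}$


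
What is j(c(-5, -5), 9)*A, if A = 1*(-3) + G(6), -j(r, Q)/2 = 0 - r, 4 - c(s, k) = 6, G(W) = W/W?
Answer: 8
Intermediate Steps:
G(W) = 1
c(s, k) = -2 (c(s, k) = 4 - 1*6 = 4 - 6 = -2)
j(r, Q) = 2*r (j(r, Q) = -2*(0 - r) = -(-2)*r = 2*r)
A = -2 (A = 1*(-3) + 1 = -3 + 1 = -2)
j(c(-5, -5), 9)*A = (2*(-2))*(-2) = -4*(-2) = 8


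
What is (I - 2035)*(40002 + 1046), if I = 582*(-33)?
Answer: -871900568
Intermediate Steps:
I = -19206
(I - 2035)*(40002 + 1046) = (-19206 - 2035)*(40002 + 1046) = -21241*41048 = -871900568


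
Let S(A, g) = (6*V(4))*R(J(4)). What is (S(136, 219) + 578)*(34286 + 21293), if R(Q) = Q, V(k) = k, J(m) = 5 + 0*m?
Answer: 38794142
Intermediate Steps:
J(m) = 5 (J(m) = 5 + 0 = 5)
S(A, g) = 120 (S(A, g) = (6*4)*5 = 24*5 = 120)
(S(136, 219) + 578)*(34286 + 21293) = (120 + 578)*(34286 + 21293) = 698*55579 = 38794142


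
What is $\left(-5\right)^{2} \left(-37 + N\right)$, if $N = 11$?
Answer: $-650$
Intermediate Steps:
$\left(-5\right)^{2} \left(-37 + N\right) = \left(-5\right)^{2} \left(-37 + 11\right) = 25 \left(-26\right) = -650$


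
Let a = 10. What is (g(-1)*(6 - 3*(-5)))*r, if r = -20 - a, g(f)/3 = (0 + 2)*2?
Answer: -7560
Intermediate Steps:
g(f) = 12 (g(f) = 3*((0 + 2)*2) = 3*(2*2) = 3*4 = 12)
r = -30 (r = -20 - 1*10 = -20 - 10 = -30)
(g(-1)*(6 - 3*(-5)))*r = (12*(6 - 3*(-5)))*(-30) = (12*(6 + 15))*(-30) = (12*21)*(-30) = 252*(-30) = -7560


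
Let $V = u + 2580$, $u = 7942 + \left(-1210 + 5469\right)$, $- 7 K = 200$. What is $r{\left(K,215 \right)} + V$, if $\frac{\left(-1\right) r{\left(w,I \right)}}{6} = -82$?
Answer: $15273$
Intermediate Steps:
$K = - \frac{200}{7}$ ($K = \left(- \frac{1}{7}\right) 200 = - \frac{200}{7} \approx -28.571$)
$r{\left(w,I \right)} = 492$ ($r{\left(w,I \right)} = \left(-6\right) \left(-82\right) = 492$)
$u = 12201$ ($u = 7942 + 4259 = 12201$)
$V = 14781$ ($V = 12201 + 2580 = 14781$)
$r{\left(K,215 \right)} + V = 492 + 14781 = 15273$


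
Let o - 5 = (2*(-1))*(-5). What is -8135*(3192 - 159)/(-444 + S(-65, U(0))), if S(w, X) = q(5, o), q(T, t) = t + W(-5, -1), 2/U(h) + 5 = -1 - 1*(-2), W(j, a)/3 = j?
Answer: 8224485/148 ≈ 55571.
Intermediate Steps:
o = 15 (o = 5 + (2*(-1))*(-5) = 5 - 2*(-5) = 5 + 10 = 15)
W(j, a) = 3*j
U(h) = -½ (U(h) = 2/(-5 + (-1 - 1*(-2))) = 2/(-5 + (-1 + 2)) = 2/(-5 + 1) = 2/(-4) = 2*(-¼) = -½)
q(T, t) = -15 + t (q(T, t) = t + 3*(-5) = t - 15 = -15 + t)
S(w, X) = 0 (S(w, X) = -15 + 15 = 0)
-8135*(3192 - 159)/(-444 + S(-65, U(0))) = -8135*(3192 - 159)/(-444 + 0) = -8135/((-444/3033)) = -8135/((-444*1/3033)) = -8135/(-148/1011) = -8135*(-1011/148) = 8224485/148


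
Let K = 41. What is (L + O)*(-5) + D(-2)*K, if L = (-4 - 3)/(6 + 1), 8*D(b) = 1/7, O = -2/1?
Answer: 881/56 ≈ 15.732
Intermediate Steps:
O = -2 (O = -2*1 = -2)
D(b) = 1/56 (D(b) = (1/8)/7 = (1/8)*(1/7) = 1/56)
L = -1 (L = -7/7 = -7*1/7 = -1)
(L + O)*(-5) + D(-2)*K = (-1 - 2)*(-5) + (1/56)*41 = -3*(-5) + 41/56 = 15 + 41/56 = 881/56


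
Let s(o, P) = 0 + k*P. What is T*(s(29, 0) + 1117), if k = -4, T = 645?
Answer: 720465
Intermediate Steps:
s(o, P) = -4*P (s(o, P) = 0 - 4*P = -4*P)
T*(s(29, 0) + 1117) = 645*(-4*0 + 1117) = 645*(0 + 1117) = 645*1117 = 720465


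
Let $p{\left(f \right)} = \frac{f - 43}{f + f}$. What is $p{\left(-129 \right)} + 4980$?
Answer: $\frac{14942}{3} \approx 4980.7$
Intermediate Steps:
$p{\left(f \right)} = \frac{-43 + f}{2 f}$
$p{\left(-129 \right)} + 4980 = \frac{-43 - 129}{2 \left(-129\right)} + 4980 = \frac{1}{2} \left(- \frac{1}{129}\right) \left(-172\right) + 4980 = \frac{2}{3} + 4980 = \frac{14942}{3}$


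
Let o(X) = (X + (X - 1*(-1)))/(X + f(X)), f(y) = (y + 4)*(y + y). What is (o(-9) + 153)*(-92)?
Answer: -1138592/81 ≈ -14057.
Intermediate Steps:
f(y) = 2*y*(4 + y) (f(y) = (4 + y)*(2*y) = 2*y*(4 + y))
o(X) = (1 + 2*X)/(X + 2*X*(4 + X)) (o(X) = (X + (X - 1*(-1)))/(X + 2*X*(4 + X)) = (X + (X + 1))/(X + 2*X*(4 + X)) = (X + (1 + X))/(X + 2*X*(4 + X)) = (1 + 2*X)/(X + 2*X*(4 + X)))
(o(-9) + 153)*(-92) = ((1 + 2*(-9))/((-9)*(9 + 2*(-9))) + 153)*(-92) = (-(1 - 18)/(9*(9 - 18)) + 153)*(-92) = (-⅑*(-17)/(-9) + 153)*(-92) = (-⅑*(-⅑)*(-17) + 153)*(-92) = (-17/81 + 153)*(-92) = (12376/81)*(-92) = -1138592/81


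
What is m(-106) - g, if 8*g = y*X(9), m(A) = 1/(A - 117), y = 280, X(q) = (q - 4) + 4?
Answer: -70246/223 ≈ -315.00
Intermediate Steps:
X(q) = q (X(q) = (-4 + q) + 4 = q)
m(A) = 1/(-117 + A)
g = 315 (g = (280*9)/8 = (⅛)*2520 = 315)
m(-106) - g = 1/(-117 - 106) - 1*315 = 1/(-223) - 315 = -1/223 - 315 = -70246/223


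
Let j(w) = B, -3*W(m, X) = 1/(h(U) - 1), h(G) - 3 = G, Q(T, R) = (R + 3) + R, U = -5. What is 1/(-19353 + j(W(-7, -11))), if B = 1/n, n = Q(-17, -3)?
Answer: -3/58060 ≈ -5.1671e-5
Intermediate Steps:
Q(T, R) = 3 + 2*R (Q(T, R) = (3 + R) + R = 3 + 2*R)
n = -3 (n = 3 + 2*(-3) = 3 - 6 = -3)
h(G) = 3 + G
B = -⅓ (B = 1/(-3) = -⅓ ≈ -0.33333)
W(m, X) = ⅑ (W(m, X) = -1/(3*((3 - 5) - 1)) = -1/(3*(-2 - 1)) = -⅓/(-3) = -⅓*(-⅓) = ⅑)
j(w) = -⅓
1/(-19353 + j(W(-7, -11))) = 1/(-19353 - ⅓) = 1/(-58060/3) = -3/58060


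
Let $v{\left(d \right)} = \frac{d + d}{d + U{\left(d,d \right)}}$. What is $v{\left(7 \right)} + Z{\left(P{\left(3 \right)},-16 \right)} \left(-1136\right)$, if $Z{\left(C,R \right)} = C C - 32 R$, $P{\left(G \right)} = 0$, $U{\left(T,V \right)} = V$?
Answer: $-581631$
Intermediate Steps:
$Z{\left(C,R \right)} = C^{2} - 32 R$
$v{\left(d \right)} = 1$ ($v{\left(d \right)} = \frac{d + d}{d + d} = \frac{2 d}{2 d} = 2 d \frac{1}{2 d} = 1$)
$v{\left(7 \right)} + Z{\left(P{\left(3 \right)},-16 \right)} \left(-1136\right) = 1 + \left(0^{2} - -512\right) \left(-1136\right) = 1 + \left(0 + 512\right) \left(-1136\right) = 1 + 512 \left(-1136\right) = 1 - 581632 = -581631$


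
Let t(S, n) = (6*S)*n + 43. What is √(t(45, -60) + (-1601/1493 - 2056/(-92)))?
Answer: 2*I*√4756678147579/34339 ≈ 127.03*I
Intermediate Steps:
t(S, n) = 43 + 6*S*n (t(S, n) = 6*S*n + 43 = 43 + 6*S*n)
√(t(45, -60) + (-1601/1493 - 2056/(-92))) = √((43 + 6*45*(-60)) + (-1601/1493 - 2056/(-92))) = √((43 - 16200) + (-1601*1/1493 - 2056*(-1/92))) = √(-16157 + (-1601/1493 + 514/23)) = √(-16157 + 730579/34339) = √(-554084644/34339) = 2*I*√4756678147579/34339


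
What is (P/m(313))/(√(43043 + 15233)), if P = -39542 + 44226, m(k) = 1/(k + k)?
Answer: 1466092*√14569/14569 ≈ 12146.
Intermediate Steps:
m(k) = 1/(2*k)
P = 4684
(P/m(313))/(√(43043 + 15233)) = (4684/(((½)/313)))/(√(43043 + 15233)) = (4684/(((½)*(1/313))))/(√58276) = (4684/(1/626))/((2*√14569)) = (4684*626)*(√14569/29138) = 2932184*(√14569/29138) = 1466092*√14569/14569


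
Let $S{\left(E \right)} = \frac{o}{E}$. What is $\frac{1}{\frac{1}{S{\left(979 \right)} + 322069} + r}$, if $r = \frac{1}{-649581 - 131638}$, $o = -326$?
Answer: $\frac{246322432569275}{449508176} \approx 5.4798 \cdot 10^{5}$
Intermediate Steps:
$S{\left(E \right)} = - \frac{326}{E}$
$r = - \frac{1}{781219}$ ($r = \frac{1}{-781219} = - \frac{1}{781219} \approx -1.2801 \cdot 10^{-6}$)
$\frac{1}{\frac{1}{S{\left(979 \right)} + 322069} + r} = \frac{1}{\frac{1}{- \frac{326}{979} + 322069} - \frac{1}{781219}} = \frac{1}{\frac{1}{\frac{315305225}{979}} - \frac{1}{781219}} = \frac{1}{\frac{979}{315305225} - \frac{1}{781219}} = \frac{1}{\frac{449508176}{246322432569275}} = \frac{246322432569275}{449508176}$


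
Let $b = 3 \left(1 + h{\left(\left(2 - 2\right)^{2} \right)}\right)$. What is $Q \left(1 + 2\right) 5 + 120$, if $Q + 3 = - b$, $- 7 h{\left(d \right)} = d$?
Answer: $30$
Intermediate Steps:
$h{\left(d \right)} = - \frac{d}{7}$
$b = 3$ ($b = 3 \left(1 - \frac{\left(2 - 2\right)^{2}}{7}\right) = 3 \left(1 - \frac{0^{2}}{7}\right) = 3 \left(1 - 0\right) = 3 \left(1 + 0\right) = 3 \cdot 1 = 3$)
$Q = -6$ ($Q = -3 - 3 = -6$)
$Q \left(1 + 2\right) 5 + 120 = - 6 \left(1 + 2\right) 5 + 120 = \left(-6\right) 3 \cdot 5 + 120 = \left(-18\right) 5 + 120 = -90 + 120 = 30$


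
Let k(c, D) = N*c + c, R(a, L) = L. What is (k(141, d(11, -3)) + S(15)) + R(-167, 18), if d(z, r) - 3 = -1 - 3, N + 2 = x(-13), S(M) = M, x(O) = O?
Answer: -1941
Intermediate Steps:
N = -15 (N = -2 - 13 = -15)
d(z, r) = -1 (d(z, r) = 3 + (-1 - 3) = 3 - 4 = -1)
k(c, D) = -14*c (k(c, D) = -15*c + c = -14*c)
(k(141, d(11, -3)) + S(15)) + R(-167, 18) = (-14*141 + 15) + 18 = (-1974 + 15) + 18 = -1959 + 18 = -1941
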